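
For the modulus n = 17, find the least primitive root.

φ(17) = 17 − 1 = 16 = 2^4.
Test candidates g = 2, 3, … against the prime factors q ∈ {2} of φ(17): g is a generator iff g^(16/q) ≢ 1 for every such q.
g = 2: 2^8 ≡ 1 — hits 1, so not a primitive root.
g = 3: 3^8 ≡ 16 — none is 1, so 3 is a primitive root.
Hence the least primitive root of 17 is 3.

3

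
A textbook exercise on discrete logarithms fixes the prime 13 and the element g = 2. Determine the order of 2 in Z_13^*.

Since 2 ∈ (Z/13Z)^×, its order divides φ(13) = 13 − 1 = 12 = 2^2 · 3.
Divisors of 12: 1, 2, 3, 4, 6, 12.
Compute 2^d (mod 13) for the divisors d until we hit 1:
2^1 ≡ 2
2^2 ≡ 4
2^3 ≡ 8
2^4 ≡ 3
2^6 ≡ 12
2^12 ≡ 1
Hence ord(2) = 12.

12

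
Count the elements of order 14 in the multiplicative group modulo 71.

φ(71) = 71 − 1 = 70 = 2 · 5 · 7.
In a cyclic group of order 70, there are φ(d) elements of order d for each divisor d of 70, and zero for non-divisors.
14 = 2 · 7 divides 70, and φ(14) = 6.

6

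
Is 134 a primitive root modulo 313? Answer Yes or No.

φ(313) = 313 − 1 = 312 = 2^3 · 3 · 13.
Test 134^(312/q) mod 313 for each prime factor q of 312:
134^156 ≡ 312 (mod 313)  [q = 2: ≢ 1 ✓]
134^104 ≡ 1 (mod 313)  [q = 3: ≡ 1 ✗]
134^24 ≡ 27 (mod 313)  [q = 13: ≢ 1 ✓]
134^104 ≡ 1 shows ord(134) | 104, strictly less than φ(313); not a primitive root.

No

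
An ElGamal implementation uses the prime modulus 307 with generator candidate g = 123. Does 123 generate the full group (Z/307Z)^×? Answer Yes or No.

Yes

φ(307) = 307 − 1 = 306 = 2 · 3^2 · 17.
123 is a primitive root mod 307 iff 123^(φ(307)/q) ≢ 1 for every prime q | φ(307), i.e. q ∈ {2, 3, 17}.
123^153 ≡ 306 (mod 307)  [q = 2: ≢ 1 ✓]
123^102 ≡ 17 (mod 307)  [q = 3: ≢ 1 ✓]
123^18 ≡ 235 (mod 307)  [q = 17: ≢ 1 ✓]
Every test exponent gives a nontrivial residue, hence 123 generates the full group.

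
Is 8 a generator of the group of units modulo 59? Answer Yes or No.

φ(59) = 59 − 1 = 58 = 2 · 29.
Test 8^(58/q) mod 59 for each prime factor q of 58:
8^29 ≡ 58 (mod 59)  [q = 2: ≢ 1 ✓]
8^2 ≡ 5 (mod 59)  [q = 29: ≢ 1 ✓]
All checks pass, so 8 has order 58 and is a primitive root modulo 59.

Yes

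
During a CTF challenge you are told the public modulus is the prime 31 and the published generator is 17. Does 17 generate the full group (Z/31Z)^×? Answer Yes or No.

φ(31) = 31 − 1 = 30 = 2 · 3 · 5.
Test 17^(30/q) mod 31 for each prime factor q of 30:
17^15 ≡ 30 (mod 31)  [q = 2: ≢ 1 ✓]
17^10 ≡ 25 (mod 31)  [q = 3: ≢ 1 ✓]
17^6 ≡ 8 (mod 31)  [q = 5: ≢ 1 ✓]
None equal 1, so ord_31(17) = 30: 17 is a primitive root.

Yes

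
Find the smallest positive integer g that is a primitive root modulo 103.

5

φ(103) = 103 − 1 = 102 = 2 · 3 · 17.
g is a primitive root iff g^(102/q) ≢ 1 (mod 103) for each prime q ∈ {2, 3, 17}.
g = 2: 2^51 ≡ 1 — hits 1, so not a primitive root.
g = 3: 3^51 ≡ 102; 3^34 ≡ 1 — hits 1, so not a primitive root.
g = 4: 4^51 ≡ 1 — hits 1, so not a primitive root.
g = 5: 5^51 ≡ 102; 5^34 ≡ 56; 5^6 ≡ 72 — none is 1, so 5 is a primitive root.
Hence the least primitive root of 103 is 5.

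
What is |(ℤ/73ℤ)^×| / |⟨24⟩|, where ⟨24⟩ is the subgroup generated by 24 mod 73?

ord(24) | φ(73) = 73 − 1 = 72 = 2^3 · 3^2.
Divisors of 72: 1, 2, 3, 4, 6, 8, 9, 12, 18, 24, 36, 72.
Check 24^d mod 73 for each divisor in increasing order:
24^1 ≡ 24 (mod 73)
24^2 ≡ 65 (mod 73)
24^3 ≡ 27 (mod 73)
24^4 ≡ 64 (mod 73)
24^6 ≡ 72 (mod 73)
24^8 ≡ 8 (mod 73)
24^9 ≡ 46 (mod 73)
24^12 ≡ 1 (mod 73) ✓
So ord_73(24) = 12, hence |⟨24⟩| = 12.
[(Z/73Z)^× : ⟨24⟩] = 72/12 = 6.

6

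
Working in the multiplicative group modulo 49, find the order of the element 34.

14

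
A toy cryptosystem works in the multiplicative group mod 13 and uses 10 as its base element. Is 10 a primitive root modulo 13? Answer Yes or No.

φ(13) = 13 − 1 = 12 = 2^2 · 3.
It suffices to check that the order of 10 is not a proper divisor of 12: compute 10^(12/q) for q ∈ {2, 3}.
10^6 ≡ 1 (mod 13)  [q = 2: ≡ 1 ✗]
10^4 ≡ 3 (mod 13)  [q = 3: ≢ 1 ✓]
Since 10^6 ≡ 1, the order of 10 divides 6 < 12, so 10 is not a primitive root.

No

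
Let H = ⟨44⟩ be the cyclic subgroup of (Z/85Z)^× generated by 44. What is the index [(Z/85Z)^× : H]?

By Lagrange's theorem, ord_85(44) divides φ(85) = φ(5·17) = (5−1)·(17−1) = 4·16 = 64 = 2^6.
Divisors of 64: 1, 2, 4, 8, 16, 32, 64.
Test each divisor d:
44^1 ≡ 44 (mod 85)
44^2 ≡ 66 (mod 85)
44^4 ≡ 21 (mod 85)
44^8 ≡ 16 (mod 85)
44^16 ≡ 1 (mod 85) ✓
Thus |⟨44⟩| = ord(44) = 16.
The index is φ(85) / ord(44) = 64 / 16 = 4.

4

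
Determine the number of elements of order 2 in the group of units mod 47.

1

φ(47) = 47 − 1 = 46 = 2 · 23.
(Z/47Z)^× is cyclic (|G| = 46); a cyclic group of order m has exactly φ(d) elements of each order d | m, and none otherwise.
2 | 46, and φ(2) = 2 − 1 = 1.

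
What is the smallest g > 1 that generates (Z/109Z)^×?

6

φ(109) = 109 − 1 = 108 = 2^2 · 3^3.
g is a primitive root iff g^(108/q) ≢ 1 (mod 109) for each prime q ∈ {2, 3}.
g = 2: 2^54 ≡ 108; 2^36 ≡ 1 — hits 1, so not a primitive root.
g = 3: 3^54 ≡ 1 — hits 1, so not a primitive root.
g = 4: 4^54 ≡ 1 — hits 1, so not a primitive root.
g = 5: 5^54 ≡ 1 — hits 1, so not a primitive root.
g = 6: 6^54 ≡ 108; 6^36 ≡ 63 — none is 1, so 6 is a primitive root.
Hence the least primitive root of 109 is 6.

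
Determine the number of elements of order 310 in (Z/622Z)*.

120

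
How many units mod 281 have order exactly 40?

16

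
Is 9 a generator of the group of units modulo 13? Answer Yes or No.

φ(13) = 13 − 1 = 12 = 2^2 · 3.
It suffices to check that the order of 9 is not a proper divisor of 12: compute 9^(12/q) for q ∈ {2, 3}.
9^6 ≡ 1 (mod 13)  [q = 2: ≡ 1 ✗]
9^4 ≡ 9 (mod 13)  [q = 3: ≢ 1 ✓]
Since 9^6 ≡ 1, the order of 9 divides 6 < 12, so 9 is not a primitive root.

No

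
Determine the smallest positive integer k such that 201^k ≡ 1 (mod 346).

The order of 201 must divide φ(346) = φ(2)·φ(173) = 1·172 = 172 = 2^2 · 43.
Divisors of 172: 1, 2, 4, 43, 86, 172.
Compute 201^d (mod 346) for the divisors d until we hit 1:
201^1 ≡ 201
201^2 ≡ 265
201^4 ≡ 333
201^43 ≡ 253
201^86 ≡ 345
201^172 ≡ 1
Therefore the multiplicative order of 201 modulo 346 is 172.

172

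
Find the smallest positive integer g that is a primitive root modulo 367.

6

φ(367) = 367 − 1 = 366 = 2 · 3 · 61.
Test candidates g = 2, 3, … against the prime factors q ∈ {2, 3, 61} of φ(367): g is a generator iff g^(366/q) ≢ 1 for every such q.
g = 2: 2^183 ≡ 1 — hits 1, so not a primitive root.
g = 3: 3^183 ≡ 366; 3^122 ≡ 1 — hits 1, so not a primitive root.
g = 4: 4^183 ≡ 1 — hits 1, so not a primitive root.
g = 5: 5^183 ≡ 366; 5^122 ≡ 1 — hits 1, so not a primitive root.
g = 6: 6^183 ≡ 366; 6^122 ≡ 283; 6^6 ≡ 47 — none is 1, so 6 is a primitive root.
So 6 is the smallest generator of (Z/367Z)^×.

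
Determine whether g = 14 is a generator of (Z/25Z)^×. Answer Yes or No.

No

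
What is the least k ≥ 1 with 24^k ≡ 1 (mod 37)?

Since 24 ∈ (Z/37Z)^×, its order divides φ(37) = 37 − 1 = 36 = 2^2 · 3^2.
Divisors of 36: 1, 2, 3, 4, 6, 9, 12, 18, 36.
Check 24^d mod 37 for each divisor in increasing order:
24^1 ≡ 24 (mod 37)
24^2 ≡ 21 (mod 37)
24^3 ≡ 23 (mod 37)
24^4 ≡ 34 (mod 37)
24^6 ≡ 11 (mod 37)
24^9 ≡ 31 (mod 37)
24^12 ≡ 10 (mod 37)
24^18 ≡ 36 (mod 37)
24^36 ≡ 1 (mod 37) ✓
So ord_37(24) = 36.

36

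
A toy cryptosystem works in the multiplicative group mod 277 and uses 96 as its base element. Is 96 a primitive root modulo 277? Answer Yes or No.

Yes

φ(277) = 277 − 1 = 276 = 2^2 · 3 · 23.
It suffices to check that the order of 96 is not a proper divisor of 276: compute 96^(276/q) for q ∈ {2, 3, 23}.
96^138 ≡ 276 (mod 277)  [q = 2: ≢ 1 ✓]
96^92 ≡ 160 (mod 277)  [q = 3: ≢ 1 ✓]
96^12 ≡ 16 (mod 277)  [q = 23: ≢ 1 ✓]
None equal 1, so ord_277(96) = 276: 96 is a primitive root.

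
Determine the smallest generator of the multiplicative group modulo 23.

φ(23) = 23 − 1 = 22 = 2 · 11.
Test candidates g = 2, 3, … against the prime factors q ∈ {2, 11} of φ(23): g is a generator iff g^(22/q) ≢ 1 for every such q.
g = 2: 2^11 ≡ 1 — hits 1, so not a primitive root.
g = 3: 3^11 ≡ 1 — hits 1, so not a primitive root.
g = 4: 4^11 ≡ 1 — hits 1, so not a primitive root.
g = 5: 5^11 ≡ 22; 5^2 ≡ 2 — none is 1, so 5 is a primitive root.
Hence the least primitive root of 23 is 5.

5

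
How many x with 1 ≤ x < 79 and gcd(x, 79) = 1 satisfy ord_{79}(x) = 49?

0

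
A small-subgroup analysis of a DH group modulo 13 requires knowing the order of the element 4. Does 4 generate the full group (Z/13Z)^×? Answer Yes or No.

φ(13) = 13 − 1 = 12 = 2^2 · 3.
An element g generates (Z/13Z)^× iff g^(12/q) ≢ 1 (mod 13) for each prime q ∈ {2, 3}.
4^6 ≡ 1 (mod 13)  [q = 2: ≡ 1 ✗]
4^4 ≡ 9 (mod 13)  [q = 3: ≢ 1 ✓]
Since 4^6 ≡ 1, the order of 4 divides 6 < 12, so 4 is not a primitive root.

No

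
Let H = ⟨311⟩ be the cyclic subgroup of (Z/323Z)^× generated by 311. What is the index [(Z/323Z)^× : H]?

6

The order of 311 must divide φ(323) = φ(17·19) = (17−1)·(19−1) = 16·18 = 288 = 2^5 · 3^2.
Divisors of 288: 1, 2, 3, 4, 6, 8, 9, 12, 16, 18, 24, 32, 36, 48, 72, 96, 144, 288.
Check 311^d mod 323 for each divisor in increasing order:
311^1 ≡ 311 (mod 323)
311^2 ≡ 144 (mod 323)
311^3 ≡ 210 (mod 323)
311^4 ≡ 64 (mod 323)
311^6 ≡ 172 (mod 323)
311^8 ≡ 220 (mod 323)
311^9 ≡ 267 (mod 323)
311^12 ≡ 191 (mod 323)
311^16 ≡ 273 (mod 323)
311^18 ≡ 229 (mod 323)
311^24 ≡ 305 (mod 323)
311^32 ≡ 239 (mod 323)
311^36 ≡ 115 (mod 323)
311^48 ≡ 1 (mod 323) ✓
So ord_323(311) = 48, hence |⟨311⟩| = 48.
Index = |(Z/323Z)^×| / |⟨311⟩| = 288 / 48 = 6.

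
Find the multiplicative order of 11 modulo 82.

40

ord(11) | φ(82) = φ(2)·φ(41) = 1·40 = 40 = 2^3 · 5.
Divisors of 40: 1, 2, 4, 5, 8, 10, 20, 40.
Compute 11^d (mod 82) for the divisors d until we hit 1:
11^1 ≡ 11
11^2 ≡ 39
11^4 ≡ 45
11^5 ≡ 3
11^8 ≡ 57
11^10 ≡ 9
11^20 ≡ 81
11^40 ≡ 1
Therefore the multiplicative order of 11 modulo 82 is 40.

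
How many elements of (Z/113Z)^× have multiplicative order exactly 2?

1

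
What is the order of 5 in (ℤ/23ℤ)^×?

22

Since 5 ∈ (Z/23Z)^×, its order divides φ(23) = 23 − 1 = 22 = 2 · 11.
Divisors of 22: 1, 2, 11, 22.
Evaluate successive powers at the divisors of 22:
5^1 ≡ 5
5^2 ≡ 2
5^11 ≡ 22
5^22 ≡ 1
The smallest such exponent is 22, so the order of 5 is 22.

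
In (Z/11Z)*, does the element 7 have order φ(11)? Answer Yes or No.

Yes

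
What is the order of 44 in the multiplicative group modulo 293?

292

ord(44) | φ(293) = 293 − 1 = 292 = 2^2 · 73.
Divisors of 292: 1, 2, 4, 73, 146, 292.
Compute 44^d (mod 293) for the divisors d until we hit 1:
44^1 ≡ 44 (mod 293)
44^2 ≡ 178 (mod 293)
44^4 ≡ 40 (mod 293)
44^73 ≡ 138 (mod 293)
44^146 ≡ 292 (mod 293)
44^292 ≡ 1 (mod 293) ✓
So ord_293(44) = 292.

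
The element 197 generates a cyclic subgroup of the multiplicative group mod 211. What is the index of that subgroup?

35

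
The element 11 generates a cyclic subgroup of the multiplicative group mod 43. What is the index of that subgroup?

6

Since 11 ∈ (Z/43Z)^×, its order divides φ(43) = 43 − 1 = 42 = 2 · 3 · 7.
Divisors of 42: 1, 2, 3, 6, 7, 14, 21, 42.
Compute 11^d (mod 43) for the divisors d until we hit 1:
11^1 ≡ 11
11^2 ≡ 35
11^3 ≡ 41
11^6 ≡ 4
11^7 ≡ 1
So ord_43(11) = 7, hence |⟨11⟩| = 7.
Index = |(Z/43Z)^×| / |⟨11⟩| = 42 / 7 = 6.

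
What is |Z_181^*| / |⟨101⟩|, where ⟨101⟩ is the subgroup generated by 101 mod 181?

ord(101) | φ(181) = 181 − 1 = 180 = 2^2 · 3^2 · 5.
Divisors of 180: 1, 2, 3, 4, 5, 6, 9, 10, 12, 15, 18, 20, 30, 36, 45, 60, 90, 180.
Check 101^d mod 181 for each divisor in increasing order:
101^1 ≡ 101
101^2 ≡ 65
101^3 ≡ 49
101^4 ≡ 62
101^5 ≡ 108
101^6 ≡ 48
101^9 ≡ 180
101^10 ≡ 80
101^12 ≡ 132
101^15 ≡ 133
101^18 ≡ 1
The order of 101 is 18, so the subgroup it generates has 18 elements.
[(Z/181Z)^× : ⟨101⟩] = 180/18 = 10.

10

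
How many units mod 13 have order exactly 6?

2

φ(13) = 13 − 1 = 12 = 2^2 · 3.
In a cyclic group of order 12, there are φ(d) elements of order d for each divisor d of 12, and zero for non-divisors.
6 = 2 · 3 divides 12, and φ(6) = 2.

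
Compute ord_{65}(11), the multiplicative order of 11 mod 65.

12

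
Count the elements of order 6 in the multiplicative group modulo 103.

2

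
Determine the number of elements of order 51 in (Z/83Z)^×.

φ(83) = 83 − 1 = 82 = 2 · 41.
(Z/83Z)^× is cyclic (|G| = 82); a cyclic group of order m has exactly φ(d) elements of each order d | m, and none otherwise.
51 does not divide 82, so no element of (Z/83Z)^× has order 51.

0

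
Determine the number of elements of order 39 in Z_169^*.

φ(169) = φ(13^2) = 13·(13−1) = 156 = 2^2 · 3 · 13.
In a cyclic group of order 156, there are φ(d) elements of order d for each divisor d of 156, and zero for non-divisors.
39 = 3 · 13 divides 156, and φ(39) = 24.

24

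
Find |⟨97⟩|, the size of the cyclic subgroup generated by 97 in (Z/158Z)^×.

13

By Lagrange's theorem, ord_158(97) divides φ(158) = φ(2)·φ(79) = 1·78 = 78 = 2 · 3 · 13.
Divisors of 78: 1, 2, 3, 6, 13, 26, 39, 78.
Test each divisor d:
97^1 ≡ 97 (mod 158)
97^2 ≡ 87 (mod 158)
97^3 ≡ 65 (mod 158)
97^6 ≡ 117 (mod 158)
97^13 ≡ 1 (mod 158) ✓
Hence ord(97) = 13.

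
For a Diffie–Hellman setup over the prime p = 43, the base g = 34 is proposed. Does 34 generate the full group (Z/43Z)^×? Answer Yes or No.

Yes

φ(43) = 43 − 1 = 42 = 2 · 3 · 7.
An element g generates (Z/43Z)^× iff g^(42/q) ≢ 1 (mod 43) for each prime q ∈ {2, 3, 7}.
34^21 ≡ 42 (mod 43)  [q = 2: ≢ 1 ✓]
34^14 ≡ 6 (mod 43)  [q = 3: ≢ 1 ✓]
34^6 ≡ 4 (mod 43)  [q = 7: ≢ 1 ✓]
All checks pass, so 34 has order 42 and is a primitive root modulo 43.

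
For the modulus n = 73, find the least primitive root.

5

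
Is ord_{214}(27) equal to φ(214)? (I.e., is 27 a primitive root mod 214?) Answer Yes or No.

No

φ(214) = φ(2)·φ(107) = 1·106 = 106 = 2 · 53.
It suffices to check that the order of 27 is not a proper divisor of 106: compute 27^(106/q) for q ∈ {2, 53}.
27^53 ≡ 1 (mod 214)  [q = 2: ≡ 1 ✗]
27^2 ≡ 87 (mod 214)  [q = 53: ≢ 1 ✓]
Since 27^53 ≡ 1, the order of 27 divides 53 < 106, so 27 is not a primitive root.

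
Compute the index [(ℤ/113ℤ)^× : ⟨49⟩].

16

Since 49 ∈ (Z/113Z)^×, its order divides φ(113) = 113 − 1 = 112 = 2^4 · 7.
Divisors of 112: 1, 2, 4, 7, 8, 14, 16, 28, 56, 112.
Test each divisor d:
49^1 ≡ 49 (mod 113)
49^2 ≡ 28 (mod 113)
49^4 ≡ 106 (mod 113)
49^7 ≡ 1 (mod 113) ✓
Thus |⟨49⟩| = ord(49) = 7.
Index = |(Z/113Z)^×| / |⟨49⟩| = 112 / 7 = 16.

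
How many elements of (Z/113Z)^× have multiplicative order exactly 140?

0

φ(113) = 113 − 1 = 112 = 2^4 · 7.
In a cyclic group of order 112, there are φ(d) elements of order d for each divisor d of 112, and zero for non-divisors.
140 does not divide 112, so no element of (Z/113Z)^× has order 140.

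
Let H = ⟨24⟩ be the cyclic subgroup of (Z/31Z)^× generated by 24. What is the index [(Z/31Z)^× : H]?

Since 24 ∈ (Z/31Z)^×, its order divides φ(31) = 31 − 1 = 30 = 2 · 3 · 5.
Divisors of 30: 1, 2, 3, 5, 6, 10, 15, 30.
Test each divisor d:
24^1 ≡ 24 (mod 31)
24^2 ≡ 18 (mod 31)
24^3 ≡ 29 (mod 31)
24^5 ≡ 26 (mod 31)
24^6 ≡ 4 (mod 31)
24^10 ≡ 25 (mod 31)
24^15 ≡ 30 (mod 31)
24^30 ≡ 1 (mod 31) ✓
Thus |⟨24⟩| = ord(24) = 30.
[(Z/31Z)^× : ⟨24⟩] = 30/30 = 1.

1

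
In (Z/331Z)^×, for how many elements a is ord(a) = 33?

20

φ(331) = 331 − 1 = 330 = 2 · 3 · 5 · 11.
(Z/331Z)^× is cyclic (|G| = 330); a cyclic group of order m has exactly φ(d) elements of each order d | m, and none otherwise.
33 = 3 · 11 divides 330, and φ(33) = 20.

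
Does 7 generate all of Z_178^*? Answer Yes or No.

φ(178) = φ(2)·φ(89) = 1·88 = 88 = 2^3 · 11.
Test 7^(88/q) mod 178 for each prime factor q of 88:
7^44 ≡ 177 (mod 178)  [q = 2: ≢ 1 ✓]
7^8 ≡ 93 (mod 178)  [q = 11: ≢ 1 ✓]
All checks pass, so 7 has order 88 and is a primitive root modulo 178.

Yes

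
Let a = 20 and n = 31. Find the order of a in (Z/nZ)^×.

Since 20 ∈ (Z/31Z)^×, its order divides φ(31) = 31 − 1 = 30 = 2 · 3 · 5.
Divisors of 30: 1, 2, 3, 5, 6, 10, 15, 30.
Check 20^d mod 31 for each divisor in increasing order:
20^1 ≡ 20 (mod 31)
20^2 ≡ 28 (mod 31)
20^3 ≡ 2 (mod 31)
20^5 ≡ 25 (mod 31)
20^6 ≡ 4 (mod 31)
20^10 ≡ 5 (mod 31)
20^15 ≡ 1 (mod 31) ✓
The smallest such exponent is 15, so the order of 20 is 15.

15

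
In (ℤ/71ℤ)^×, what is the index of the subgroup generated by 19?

2

The order of 19 must divide φ(71) = 71 − 1 = 70 = 2 · 5 · 7.
Divisors of 70: 1, 2, 5, 7, 10, 14, 35, 70.
Test each divisor d:
19^1 ≡ 19 (mod 71)
19^2 ≡ 6 (mod 71)
19^5 ≡ 45 (mod 71)
19^7 ≡ 57 (mod 71)
19^10 ≡ 37 (mod 71)
19^14 ≡ 54 (mod 71)
19^35 ≡ 1 (mod 71) ✓
The order of 19 is 35, so the subgroup it generates has 35 elements.
Index = |(Z/71Z)^×| / |⟨19⟩| = 70 / 35 = 2.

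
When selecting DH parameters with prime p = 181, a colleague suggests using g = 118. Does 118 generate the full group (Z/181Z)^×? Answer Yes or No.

Yes

φ(181) = 181 − 1 = 180 = 2^2 · 3^2 · 5.
Test 118^(180/q) mod 181 for each prime factor q of 180:
118^90 ≡ 180 (mod 181)  [q = 2: ≢ 1 ✓]
118^60 ≡ 48 (mod 181)  [q = 3: ≢ 1 ✓]
118^36 ≡ 42 (mod 181)  [q = 5: ≢ 1 ✓]
Every test exponent gives a nontrivial residue, hence 118 generates the full group.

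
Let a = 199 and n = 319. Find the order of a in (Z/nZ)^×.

ord(199) | φ(319) = φ(11·29) = (11−1)·(29−1) = 10·28 = 280 = 2^3 · 5 · 7.
Divisors of 280: 1, 2, 4, 5, 7, 8, 10, 14, 20, 28, 35, 40, 56, 70, 140, 280.
Compute 199^d (mod 319) for the divisors d until we hit 1:
199^1 ≡ 199
199^2 ≡ 45
199^4 ≡ 111
199^5 ≡ 78
199^7 ≡ 1
The smallest such exponent is 7, so the order of 199 is 7.

7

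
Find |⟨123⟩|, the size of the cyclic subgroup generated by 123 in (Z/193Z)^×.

The order of 123 must divide φ(193) = 193 − 1 = 192 = 2^6 · 3.
Divisors of 192: 1, 2, 3, 4, 6, 8, 12, 16, 24, 32, 48, 64, 96, 192.
Test each divisor d:
123^1 ≡ 123 (mod 193)
123^2 ≡ 75 (mod 193)
123^3 ≡ 154 (mod 193)
123^4 ≡ 28 (mod 193)
123^6 ≡ 170 (mod 193)
123^8 ≡ 12 (mod 193)
123^12 ≡ 143 (mod 193)
123^16 ≡ 144 (mod 193)
123^24 ≡ 184 (mod 193)
123^32 ≡ 85 (mod 193)
123^48 ≡ 81 (mod 193)
123^64 ≡ 84 (mod 193)
123^96 ≡ 192 (mod 193)
123^192 ≡ 1 (mod 193) ✓
Therefore the multiplicative order of 123 modulo 193 is 192.

192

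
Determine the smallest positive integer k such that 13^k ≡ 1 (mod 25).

20

Since 13 ∈ (Z/25Z)^×, its order divides φ(25) = φ(5^2) = 5·(5−1) = 20 = 2^2 · 5.
Divisors of 20: 1, 2, 4, 5, 10, 20.
Compute 13^d (mod 25) for the divisors d until we hit 1:
13^1 ≡ 13
13^2 ≡ 19
13^4 ≡ 11
13^5 ≡ 18
13^10 ≡ 24
13^20 ≡ 1
The smallest such exponent is 20, so the order of 13 is 20.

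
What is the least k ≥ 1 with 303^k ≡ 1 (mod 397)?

396

The order of 303 must divide φ(397) = 397 − 1 = 396 = 2^2 · 3^2 · 11.
Divisors of 396: 1, 2, 3, 4, 6, 9, 11, 12, 18, 22, 33, 36, 44, 66, 99, 132, 198, 396.
Compute 303^d (mod 397) for the divisors d until we hit 1:
303^1 ≡ 303
303^2 ≡ 102
303^3 ≡ 337
303^4 ≡ 82
303^6 ≡ 27
303^9 ≡ 365
303^11 ≡ 309
303^12 ≡ 332
303^18 ≡ 230
303^22 ≡ 201
303^33 ≡ 177
303^36 ≡ 99
303^44 ≡ 304
303^66 ≡ 363
303^99 ≡ 334
303^132 ≡ 362
303^198 ≡ 396
303^396 ≡ 1
So ord_397(303) = 396.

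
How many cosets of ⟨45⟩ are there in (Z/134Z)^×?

3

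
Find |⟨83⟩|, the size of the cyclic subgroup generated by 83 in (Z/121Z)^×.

Since 83 ∈ (Z/121Z)^×, its order divides φ(121) = φ(11^2) = 11·(11−1) = 110 = 2 · 5 · 11.
Divisors of 110: 1, 2, 5, 10, 11, 22, 55, 110.
Evaluate successive powers at the divisors of 110:
83^1 ≡ 83 (mod 121)
83^2 ≡ 113 (mod 121)
83^5 ≡ 109 (mod 121)
83^10 ≡ 23 (mod 121)
83^11 ≡ 94 (mod 121)
83^22 ≡ 3 (mod 121)
83^55 ≡ 120 (mod 121)
83^110 ≡ 1 (mod 121) ✓
So ord_121(83) = 110.

110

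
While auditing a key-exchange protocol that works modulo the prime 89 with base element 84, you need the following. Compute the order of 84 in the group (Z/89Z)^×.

By Lagrange's theorem, ord_89(84) divides φ(89) = 89 − 1 = 88 = 2^3 · 11.
Divisors of 88: 1, 2, 4, 8, 11, 22, 44, 88.
Evaluate successive powers at the divisors of 88:
84^1 ≡ 84
84^2 ≡ 25
84^4 ≡ 2
84^8 ≡ 4
84^11 ≡ 34
84^22 ≡ 88
84^44 ≡ 1
The smallest such exponent is 44, so the order of 84 is 44.

44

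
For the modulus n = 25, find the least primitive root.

φ(25) = φ(5^2) = 5·(5−1) = 20 = 2^2 · 5.
g is a primitive root iff g^(20/q) ≢ 1 (mod 25) for each prime q ∈ {2, 5}.
g = 2: 2^10 ≡ 24; 2^4 ≡ 16 — none is 1, so 2 is a primitive root.
So 2 is the smallest generator of (Z/25Z)^×.

2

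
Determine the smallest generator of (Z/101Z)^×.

φ(101) = 101 − 1 = 100 = 2^2 · 5^2.
g is a primitive root iff g^(100/q) ≢ 1 (mod 101) for each prime q ∈ {2, 5}.
g = 2: 2^50 ≡ 100; 2^20 ≡ 95 — none is 1, so 2 is a primitive root.
The smallest primitive root modulo 101 is 2.

2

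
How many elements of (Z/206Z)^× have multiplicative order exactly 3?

φ(206) = φ(2)·φ(103) = 1·102 = 102 = 2 · 3 · 17.
In a cyclic group of order 102, there are φ(d) elements of order d for each divisor d of 102, and zero for non-divisors.
3 | 102, and φ(3) = 3 − 1 = 2.

2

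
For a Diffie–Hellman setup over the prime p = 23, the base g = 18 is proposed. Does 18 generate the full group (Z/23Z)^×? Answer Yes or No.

No

φ(23) = 23 − 1 = 22 = 2 · 11.
An element g generates (Z/23Z)^× iff g^(22/q) ≢ 1 (mod 23) for each prime q ∈ {2, 11}.
18^11 ≡ 1 (mod 23)  [q = 2: ≡ 1 ✗]
18^2 ≡ 2 (mod 23)  [q = 11: ≢ 1 ✓]
Since 18^11 ≡ 1, the order of 18 divides 11 < 22, so 18 is not a primitive root.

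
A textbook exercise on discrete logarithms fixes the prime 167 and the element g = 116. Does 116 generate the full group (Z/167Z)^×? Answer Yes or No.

No

φ(167) = 167 − 1 = 166 = 2 · 83.
116 is a primitive root mod 167 iff 116^(φ(167)/q) ≢ 1 for every prime q | φ(167), i.e. q ∈ {2, 83}.
116^83 ≡ 1 (mod 167)  [q = 2: ≡ 1 ✗]
116^2 ≡ 96 (mod 167)  [q = 83: ≢ 1 ✓]
116^83 ≡ 1 shows ord(116) | 83, strictly less than φ(167); not a primitive root.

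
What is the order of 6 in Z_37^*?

4

Since 6 ∈ (Z/37Z)^×, its order divides φ(37) = 37 − 1 = 36 = 2^2 · 3^2.
Divisors of 36: 1, 2, 3, 4, 6, 9, 12, 18, 36.
Evaluate successive powers at the divisors of 36:
6^1 ≡ 6 (mod 37)
6^2 ≡ 36 (mod 37)
6^3 ≡ 31 (mod 37)
6^4 ≡ 1 (mod 37) ✓
Therefore the multiplicative order of 6 modulo 37 is 4.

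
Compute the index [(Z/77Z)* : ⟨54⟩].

10

The order of 54 must divide φ(77) = φ(7·11) = (7−1)·(11−1) = 6·10 = 60 = 2^2 · 3 · 5.
Divisors of 60: 1, 2, 3, 4, 5, 6, 10, 12, 15, 20, 30, 60.
Check 54^d mod 77 for each divisor in increasing order:
54^1 ≡ 54 (mod 77)
54^2 ≡ 67 (mod 77)
54^3 ≡ 76 (mod 77)
54^4 ≡ 23 (mod 77)
54^5 ≡ 10 (mod 77)
54^6 ≡ 1 (mod 77) ✓
Thus |⟨54⟩| = ord(54) = 6.
Index = |(Z/77Z)^×| / |⟨54⟩| = 60 / 6 = 10.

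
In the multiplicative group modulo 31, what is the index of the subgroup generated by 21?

1

Since 21 ∈ (Z/31Z)^×, its order divides φ(31) = 31 − 1 = 30 = 2 · 3 · 5.
Divisors of 30: 1, 2, 3, 5, 6, 10, 15, 30.
Check 21^d mod 31 for each divisor in increasing order:
21^1 ≡ 21
21^2 ≡ 7
21^3 ≡ 23
21^5 ≡ 6
21^6 ≡ 2
21^10 ≡ 5
21^15 ≡ 30
21^30 ≡ 1
Thus |⟨21⟩| = ord(21) = 30.
[(Z/31Z)^× : ⟨21⟩] = 30/30 = 1.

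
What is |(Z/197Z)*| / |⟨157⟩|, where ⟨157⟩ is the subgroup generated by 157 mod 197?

2

ord(157) | φ(197) = 197 − 1 = 196 = 2^2 · 7^2.
Divisors of 196: 1, 2, 4, 7, 14, 28, 49, 98, 196.
Test each divisor d:
157^1 ≡ 157 (mod 197)
157^2 ≡ 24 (mod 197)
157^4 ≡ 182 (mod 197)
157^7 ≡ 19 (mod 197)
157^14 ≡ 164 (mod 197)
157^28 ≡ 104 (mod 197)
157^49 ≡ 196 (mod 197)
157^98 ≡ 1 (mod 197) ✓
So ord_197(157) = 98, hence |⟨157⟩| = 98.
The index is φ(197) / ord(157) = 196 / 98 = 2.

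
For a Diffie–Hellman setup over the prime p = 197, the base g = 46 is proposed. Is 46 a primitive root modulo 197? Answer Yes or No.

Yes

φ(197) = 197 − 1 = 196 = 2^2 · 7^2.
It suffices to check that the order of 46 is not a proper divisor of 196: compute 46^(196/q) for q ∈ {2, 7}.
46^98 ≡ 196 (mod 197)  [q = 2: ≢ 1 ✓]
46^28 ≡ 178 (mod 197)  [q = 7: ≢ 1 ✓]
Every test exponent gives a nontrivial residue, hence 46 generates the full group.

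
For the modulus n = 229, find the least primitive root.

6

φ(229) = 229 − 1 = 228 = 2^2 · 3 · 19.
Test candidates g = 2, 3, … against the prime factors q ∈ {2, 3, 19} of φ(229): g is a generator iff g^(228/q) ≢ 1 for every such q.
g = 2: 2^114 ≡ 228; 2^76 ≡ 1 — hits 1, so not a primitive root.
g = 3: 3^114 ≡ 1 — hits 1, so not a primitive root.
g = 4: 4^114 ≡ 1 — hits 1, so not a primitive root.
g = 5: 5^114 ≡ 1 — hits 1, so not a primitive root.
g = 6: 6^114 ≡ 228; 6^76 ≡ 134; 6^12 ≡ 165 — none is 1, so 6 is a primitive root.
So 6 is the smallest generator of (Z/229Z)^×.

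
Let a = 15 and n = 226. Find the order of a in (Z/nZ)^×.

4

By Lagrange's theorem, ord_226(15) divides φ(226) = φ(2)·φ(113) = 1·112 = 112 = 2^4 · 7.
Divisors of 112: 1, 2, 4, 7, 8, 14, 16, 28, 56, 112.
Compute 15^d (mod 226) for the divisors d until we hit 1:
15^1 ≡ 15
15^2 ≡ 225
15^4 ≡ 1
Hence ord(15) = 4.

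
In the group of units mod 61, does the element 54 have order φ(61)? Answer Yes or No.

Yes

φ(61) = 61 − 1 = 60 = 2^2 · 3 · 5.
Test 54^(60/q) mod 61 for each prime factor q of 60:
54^30 ≡ 60 (mod 61)  [q = 2: ≢ 1 ✓]
54^20 ≡ 47 (mod 61)  [q = 3: ≢ 1 ✓]
54^12 ≡ 34 (mod 61)  [q = 5: ≢ 1 ✓]
All checks pass, so 54 has order 60 and is a primitive root modulo 61.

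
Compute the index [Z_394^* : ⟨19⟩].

ord(19) | φ(394) = φ(2)·φ(197) = 1·196 = 196 = 2^2 · 7^2.
Divisors of 196: 1, 2, 4, 7, 14, 28, 49, 98, 196.
Evaluate successive powers at the divisors of 196:
19^1 ≡ 19
19^2 ≡ 361
19^4 ≡ 301
19^7 ≡ 393
19^14 ≡ 1
The order of 19 is 14, so the subgroup it generates has 14 elements.
Index = |(Z/394Z)^×| / |⟨19⟩| = 196 / 14 = 14.

14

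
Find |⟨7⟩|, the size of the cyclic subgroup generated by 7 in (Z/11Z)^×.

10

Since 7 ∈ (Z/11Z)^×, its order divides φ(11) = 11 − 1 = 10 = 2 · 5.
Divisors of 10: 1, 2, 5, 10.
Test each divisor d:
7^1 ≡ 7 (mod 11)
7^2 ≡ 5 (mod 11)
7^5 ≡ 10 (mod 11)
7^10 ≡ 1 (mod 11) ✓
Therefore the multiplicative order of 7 modulo 11 is 10.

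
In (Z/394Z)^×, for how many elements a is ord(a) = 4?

φ(394) = φ(2)·φ(197) = 1·196 = 196 = 2^2 · 7^2.
(Z/394Z)^× is cyclic (|G| = 196); a cyclic group of order m has exactly φ(d) elements of each order d | m, and none otherwise.
4 = 2^2 divides 196, and φ(4) = 2.

2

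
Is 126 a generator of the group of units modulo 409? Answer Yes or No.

Yes

φ(409) = 409 − 1 = 408 = 2^3 · 3 · 17.
126 is a primitive root mod 409 iff 126^(φ(409)/q) ≢ 1 for every prime q | φ(409), i.e. q ∈ {2, 3, 17}.
126^204 ≡ 408 (mod 409)  [q = 2: ≢ 1 ✓]
126^136 ≡ 355 (mod 409)  [q = 3: ≢ 1 ✓]
126^24 ≡ 82 (mod 409)  [q = 17: ≢ 1 ✓]
Every test exponent gives a nontrivial residue, hence 126 generates the full group.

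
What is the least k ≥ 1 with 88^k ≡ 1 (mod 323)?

48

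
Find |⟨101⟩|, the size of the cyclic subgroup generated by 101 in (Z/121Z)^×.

110

By Lagrange's theorem, ord_121(101) divides φ(121) = φ(11^2) = 11·(11−1) = 110 = 2 · 5 · 11.
Divisors of 110: 1, 2, 5, 10, 11, 22, 55, 110.
Evaluate successive powers at the divisors of 110:
101^1 ≡ 101 (mod 121)
101^2 ≡ 37 (mod 121)
101^5 ≡ 87 (mod 121)
101^10 ≡ 67 (mod 121)
101^11 ≡ 112 (mod 121)
101^22 ≡ 81 (mod 121)
101^55 ≡ 120 (mod 121)
101^110 ≡ 1 (mod 121) ✓
The smallest such exponent is 110, so the order of 101 is 110.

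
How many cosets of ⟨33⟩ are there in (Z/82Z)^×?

2

By Lagrange's theorem, ord_82(33) divides φ(82) = φ(2)·φ(41) = 1·40 = 40 = 2^3 · 5.
Divisors of 40: 1, 2, 4, 5, 8, 10, 20, 40.
Compute 33^d (mod 82) for the divisors d until we hit 1:
33^1 ≡ 33 (mod 82)
33^2 ≡ 23 (mod 82)
33^4 ≡ 37 (mod 82)
33^5 ≡ 73 (mod 82)
33^8 ≡ 57 (mod 82)
33^10 ≡ 81 (mod 82)
33^20 ≡ 1 (mod 82) ✓
So ord_82(33) = 20, hence |⟨33⟩| = 20.
The index is φ(82) / ord(33) = 40 / 20 = 2.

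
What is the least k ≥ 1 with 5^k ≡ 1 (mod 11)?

By Lagrange's theorem, ord_11(5) divides φ(11) = 11 − 1 = 10 = 2 · 5.
Divisors of 10: 1, 2, 5, 10.
Evaluate successive powers at the divisors of 10:
5^1 ≡ 5
5^2 ≡ 3
5^5 ≡ 1
The smallest such exponent is 5, so the order of 5 is 5.

5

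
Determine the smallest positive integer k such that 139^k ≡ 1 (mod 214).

106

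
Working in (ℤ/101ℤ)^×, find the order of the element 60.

The order of 60 must divide φ(101) = 101 − 1 = 100 = 2^2 · 5^2.
Divisors of 100: 1, 2, 4, 5, 10, 20, 25, 50, 100.
Test each divisor d:
60^1 ≡ 60 (mod 101)
60^2 ≡ 65 (mod 101)
60^4 ≡ 84 (mod 101)
60^5 ≡ 91 (mod 101)
60^10 ≡ 100 (mod 101)
60^20 ≡ 1 (mod 101) ✓
Therefore the multiplicative order of 60 modulo 101 is 20.

20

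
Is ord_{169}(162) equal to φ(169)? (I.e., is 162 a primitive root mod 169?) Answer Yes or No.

φ(169) = φ(13^2) = 13·(13−1) = 156 = 2^2 · 3 · 13.
162 is a primitive root mod 169 iff 162^(φ(169)/q) ≢ 1 for every prime q | φ(169), i.e. q ∈ {2, 3, 13}.
162^78 ≡ 168 (mod 169)  [q = 2: ≢ 1 ✓]
162^52 ≡ 22 (mod 169)  [q = 3: ≢ 1 ✓]
162^12 ≡ 118 (mod 169)  [q = 13: ≢ 1 ✓]
All checks pass, so 162 has order 156 and is a primitive root modulo 169.

Yes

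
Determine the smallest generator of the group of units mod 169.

φ(169) = φ(13^2) = 13·(13−1) = 156 = 2^2 · 3 · 13.
Test candidates g = 2, 3, … against the prime factors q ∈ {2, 3, 13} of φ(169): g is a generator iff g^(156/q) ≢ 1 for every such q.
g = 2: 2^78 ≡ 168; 2^52 ≡ 146; 2^12 ≡ 40 — none is 1, so 2 is a primitive root.
The smallest primitive root modulo 169 is 2.

2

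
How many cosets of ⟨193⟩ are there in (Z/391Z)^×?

Since 193 ∈ (Z/391Z)^×, its order divides φ(391) = φ(17·23) = (17−1)·(23−1) = 16·22 = 352 = 2^5 · 11.
Divisors of 352: 1, 2, 4, 8, 11, 16, 22, 32, 44, 88, 176, 352.
Check 193^d mod 391 for each divisor in increasing order:
193^1 ≡ 193
193^2 ≡ 104
193^4 ≡ 259
193^8 ≡ 220
193^11 ≡ 277
193^16 ≡ 307
193^22 ≡ 93
193^32 ≡ 18
193^44 ≡ 47
193^88 ≡ 254
193^176 ≡ 1
The order of 193 is 176, so the subgroup it generates has 176 elements.
The index is φ(391) / ord(193) = 352 / 176 = 2.

2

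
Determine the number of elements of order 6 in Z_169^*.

2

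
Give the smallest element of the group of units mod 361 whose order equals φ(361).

2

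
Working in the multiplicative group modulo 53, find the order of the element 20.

The order of 20 must divide φ(53) = 53 − 1 = 52 = 2^2 · 13.
Divisors of 52: 1, 2, 4, 13, 26, 52.
Evaluate successive powers at the divisors of 52:
20^1 ≡ 20 (mod 53)
20^2 ≡ 29 (mod 53)
20^4 ≡ 46 (mod 53)
20^13 ≡ 30 (mod 53)
20^26 ≡ 52 (mod 53)
20^52 ≡ 1 (mod 53) ✓
So ord_53(20) = 52.

52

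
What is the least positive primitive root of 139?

φ(139) = 139 − 1 = 138 = 2 · 3 · 23.
Test candidates g = 2, 3, … against the prime factors q ∈ {2, 3, 23} of φ(139): g is a generator iff g^(138/q) ≢ 1 for every such q.
g = 2: 2^69 ≡ 138; 2^46 ≡ 96; 2^6 ≡ 64 — none is 1, so 2 is a primitive root.
Hence the least primitive root of 139 is 2.

2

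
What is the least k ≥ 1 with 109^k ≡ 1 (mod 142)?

By Lagrange's theorem, ord_142(109) divides φ(142) = φ(2)·φ(71) = 1·70 = 70 = 2 · 5 · 7.
Divisors of 70: 1, 2, 5, 7, 10, 14, 35, 70.
Check 109^d mod 142 for each divisor in increasing order:
109^1 ≡ 109 (mod 142)
109^2 ≡ 95 (mod 142)
109^5 ≡ 91 (mod 142)
109^7 ≡ 125 (mod 142)
109^10 ≡ 45 (mod 142)
109^14 ≡ 5 (mod 142)
109^35 ≡ 1 (mod 142) ✓
Hence ord(109) = 35.

35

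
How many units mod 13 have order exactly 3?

2

φ(13) = 13 − 1 = 12 = 2^2 · 3.
In a cyclic group of order 12, there are φ(d) elements of order d for each divisor d of 12, and zero for non-divisors.
3 | 12, and φ(3) = 3 − 1 = 2.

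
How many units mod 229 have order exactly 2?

1

φ(229) = 229 − 1 = 228 = 2^2 · 3 · 19.
Since (Z/229Z)^× is cyclic of order 228, the number of elements of order d is φ(d) when d | 228 and 0 otherwise.
2 | 228, and φ(2) = 2 − 1 = 1.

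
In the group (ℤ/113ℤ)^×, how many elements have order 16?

φ(113) = 113 − 1 = 112 = 2^4 · 7.
In a cyclic group of order 112, there are φ(d) elements of order d for each divisor d of 112, and zero for non-divisors.
16 = 2^4 divides 112, and φ(16) = 8.

8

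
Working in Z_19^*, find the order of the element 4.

9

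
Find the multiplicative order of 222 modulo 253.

Since 222 ∈ (Z/253Z)^×, its order divides φ(253) = φ(11·23) = (11−1)·(23−1) = 10·22 = 220 = 2^2 · 5 · 11.
Divisors of 220: 1, 2, 4, 5, 10, 11, 20, 22, 44, 55, 110, 220.
Compute 222^d (mod 253) for the divisors d until we hit 1:
222^1 ≡ 222 (mod 253)
222^2 ≡ 202 (mod 253)
222^4 ≡ 71 (mod 253)
222^5 ≡ 76 (mod 253)
222^10 ≡ 210 (mod 253)
222^11 ≡ 68 (mod 253)
222^20 ≡ 78 (mod 253)
222^22 ≡ 70 (mod 253)
222^44 ≡ 93 (mod 253)
222^55 ≡ 252 (mod 253)
222^110 ≡ 1 (mod 253) ✓
So ord_253(222) = 110.

110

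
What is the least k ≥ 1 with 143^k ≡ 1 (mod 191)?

190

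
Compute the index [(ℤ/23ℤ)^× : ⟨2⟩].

The order of 2 must divide φ(23) = 23 − 1 = 22 = 2 · 11.
Divisors of 22: 1, 2, 11, 22.
Check 2^d mod 23 for each divisor in increasing order:
2^1 ≡ 2
2^2 ≡ 4
2^11 ≡ 1
Thus |⟨2⟩| = ord(2) = 11.
The index is φ(23) / ord(2) = 22 / 11 = 2.

2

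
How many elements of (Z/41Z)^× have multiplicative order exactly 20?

8

φ(41) = 41 − 1 = 40 = 2^3 · 5.
In a cyclic group of order 40, there are φ(d) elements of order d for each divisor d of 40, and zero for non-divisors.
20 = 2^2 · 5 divides 40, and φ(20) = 8.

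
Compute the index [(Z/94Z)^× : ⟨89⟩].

ord(89) | φ(94) = φ(2)·φ(47) = 1·46 = 46 = 2 · 23.
Divisors of 46: 1, 2, 23, 46.
Check 89^d mod 94 for each divisor in increasing order:
89^1 ≡ 89 (mod 94)
89^2 ≡ 25 (mod 94)
89^23 ≡ 1 (mod 94) ✓
The order of 89 is 23, so the subgroup it generates has 23 elements.
Index = |(Z/94Z)^×| / |⟨89⟩| = 46 / 23 = 2.

2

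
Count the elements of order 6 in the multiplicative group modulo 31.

φ(31) = 31 − 1 = 30 = 2 · 3 · 5.
Since (Z/31Z)^× is cyclic of order 30, the number of elements of order d is φ(d) when d | 30 and 0 otherwise.
6 = 2 · 3 divides 30, and φ(6) = 2.

2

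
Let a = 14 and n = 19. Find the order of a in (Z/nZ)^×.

Since 14 ∈ (Z/19Z)^×, its order divides φ(19) = 19 − 1 = 18 = 2 · 3^2.
Divisors of 18: 1, 2, 3, 6, 9, 18.
Compute 14^d (mod 19) for the divisors d until we hit 1:
14^1 ≡ 14 (mod 19)
14^2 ≡ 6 (mod 19)
14^3 ≡ 8 (mod 19)
14^6 ≡ 7 (mod 19)
14^9 ≡ 18 (mod 19)
14^18 ≡ 1 (mod 19) ✓
Therefore the multiplicative order of 14 modulo 19 is 18.

18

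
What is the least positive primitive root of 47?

5

φ(47) = 47 − 1 = 46 = 2 · 23.
g is a primitive root iff g^(46/q) ≢ 1 (mod 47) for each prime q ∈ {2, 23}.
g = 2: 2^23 ≡ 1 — hits 1, so not a primitive root.
g = 3: 3^23 ≡ 1 — hits 1, so not a primitive root.
g = 4: 4^23 ≡ 1 — hits 1, so not a primitive root.
g = 5: 5^23 ≡ 46; 5^2 ≡ 25 — none is 1, so 5 is a primitive root.
Hence the least primitive root of 47 is 5.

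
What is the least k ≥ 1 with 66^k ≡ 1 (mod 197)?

Since 66 ∈ (Z/197Z)^×, its order divides φ(197) = 197 − 1 = 196 = 2^2 · 7^2.
Divisors of 196: 1, 2, 4, 7, 14, 28, 49, 98, 196.
Check 66^d mod 197 for each divisor in increasing order:
66^1 ≡ 66 (mod 197)
66^2 ≡ 22 (mod 197)
66^4 ≡ 90 (mod 197)
66^7 ≡ 69 (mod 197)
66^14 ≡ 33 (mod 197)
66^28 ≡ 104 (mod 197)
66^49 ≡ 14 (mod 197)
66^98 ≡ 196 (mod 197)
66^196 ≡ 1 (mod 197) ✓
So ord_197(66) = 196.

196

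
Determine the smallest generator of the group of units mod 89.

3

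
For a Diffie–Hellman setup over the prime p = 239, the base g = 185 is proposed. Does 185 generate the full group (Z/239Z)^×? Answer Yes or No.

φ(239) = 239 − 1 = 238 = 2 · 7 · 17.
185 is a primitive root mod 239 iff 185^(φ(239)/q) ≢ 1 for every prime q | φ(239), i.e. q ∈ {2, 7, 17}.
185^119 ≡ 238 (mod 239)  [q = 2: ≢ 1 ✓]
185^34 ≡ 24 (mod 239)  [q = 7: ≢ 1 ✓]
185^14 ≡ 128 (mod 239)  [q = 17: ≢ 1 ✓]
Every test exponent gives a nontrivial residue, hence 185 generates the full group.

Yes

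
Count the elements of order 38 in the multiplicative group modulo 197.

φ(197) = 197 − 1 = 196 = 2^2 · 7^2.
In a cyclic group of order 196, there are φ(d) elements of order d for each divisor d of 196, and zero for non-divisors.
38 does not divide 196, so no element of (Z/197Z)^× has order 38.

0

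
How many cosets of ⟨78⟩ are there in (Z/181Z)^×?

1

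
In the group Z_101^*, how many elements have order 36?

φ(101) = 101 − 1 = 100 = 2^2 · 5^2.
In a cyclic group of order 100, there are φ(d) elements of order d for each divisor d of 100, and zero for non-divisors.
36 does not divide 100, so no element of (Z/101Z)^× has order 36.

0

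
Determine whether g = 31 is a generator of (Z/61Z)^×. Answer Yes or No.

φ(61) = 61 − 1 = 60 = 2^2 · 3 · 5.
An element g generates (Z/61Z)^× iff g^(60/q) ≢ 1 (mod 61) for each prime q ∈ {2, 3, 5}.
31^30 ≡ 60 (mod 61)  [q = 2: ≢ 1 ✓]
31^20 ≡ 13 (mod 61)  [q = 3: ≢ 1 ✓]
31^12 ≡ 34 (mod 61)  [q = 5: ≢ 1 ✓]
All checks pass, so 31 has order 60 and is a primitive root modulo 61.

Yes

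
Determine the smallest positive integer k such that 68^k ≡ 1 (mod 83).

41

ord(68) | φ(83) = 83 − 1 = 82 = 2 · 41.
Divisors of 82: 1, 2, 41, 82.
Test each divisor d:
68^1 ≡ 68 (mod 83)
68^2 ≡ 59 (mod 83)
68^41 ≡ 1 (mod 83) ✓
Therefore the multiplicative order of 68 modulo 83 is 41.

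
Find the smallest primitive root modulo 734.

φ(734) = φ(2)·φ(367) = 1·366 = 366 = 2 · 3 · 61.
g is a primitive root iff g^(366/q) ≢ 1 (mod 734) for each prime q ∈ {2, 3, 61}.
g = 2: gcd(2, 734) = 2 > 1, not a unit — skip.
g = 3: 3^183 ≡ 733; 3^122 ≡ 1 — hits 1, so not a primitive root.
g = 4: gcd(4, 734) = 2 > 1, not a unit — skip.
g = 5: 5^183 ≡ 733; 5^122 ≡ 1 — hits 1, so not a primitive root.
g = 6: gcd(6, 734) = 2 > 1, not a unit — skip.
g = 7: 7^183 ≡ 1 — hits 1, so not a primitive root.
g = 8: gcd(8, 734) = 2 > 1, not a unit — skip.
g = 9: 9^183 ≡ 1 — hits 1, so not a primitive root.
g = 10: gcd(10, 734) = 2 > 1, not a unit — skip.
g = 11: 11^183 ≡ 733; 11^122 ≡ 283; 11^6 ≡ 419 — none is 1, so 11 is a primitive root.
So 11 is the smallest generator of (Z/734Z)^×.

11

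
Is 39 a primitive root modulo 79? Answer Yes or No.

Yes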